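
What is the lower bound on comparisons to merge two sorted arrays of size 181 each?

To merge two sorted arrays of size 181, we need at least 361 comparisons in the worst case. An adversary can force every element to be compared.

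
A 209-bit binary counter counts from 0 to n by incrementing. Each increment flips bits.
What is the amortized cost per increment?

Bit i flips every 2^i increments. Total flips over n increments: sum_{i=0}^{209} n/2^i < 2n. Amortized cost: 2n/n = O(1).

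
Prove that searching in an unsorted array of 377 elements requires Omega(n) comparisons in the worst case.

An adversary can always place the target in the last position checked. Until all 377 positions are examined, the target might be in any unchecked position. Therefore 377 comparisons are necessary.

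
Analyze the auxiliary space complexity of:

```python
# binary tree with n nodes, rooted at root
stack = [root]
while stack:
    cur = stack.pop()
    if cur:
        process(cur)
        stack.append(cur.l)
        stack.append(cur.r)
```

Space complexity: O(n).
Auxiliary storage grows linearly with the input size n in the worst case.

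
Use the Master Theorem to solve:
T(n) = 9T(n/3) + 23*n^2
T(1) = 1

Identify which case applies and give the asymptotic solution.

a=9, b=3, f(n)=23*n^2.
log_3(9) = 2, so n^(log_b(a)) = n^2.
f(n) = Theta(n^2), so Case 2 applies.
T(n) = Theta(n^2 log n).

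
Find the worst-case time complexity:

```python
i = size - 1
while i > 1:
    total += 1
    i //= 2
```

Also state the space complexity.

Time complexity: O(log n).
Space complexity: O(1).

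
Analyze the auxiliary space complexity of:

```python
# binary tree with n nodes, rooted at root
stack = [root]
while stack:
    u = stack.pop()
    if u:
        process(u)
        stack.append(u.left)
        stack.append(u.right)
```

Space complexity: O(n).
Auxiliary storage grows linearly with the input size n in the worst case.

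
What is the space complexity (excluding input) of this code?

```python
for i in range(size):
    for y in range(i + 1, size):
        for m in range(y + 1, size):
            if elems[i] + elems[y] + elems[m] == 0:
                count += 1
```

Space complexity: O(1).
Only a constant amount of auxiliary storage is used; nothing grows with n.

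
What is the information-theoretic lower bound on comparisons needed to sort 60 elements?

There are 60! = 8320987112741390144276341183223364380754172606361245952449277696409600000000000000 possible orderings. Each comparison gives 1 bit. We need at least ceil(log_2(8320987112741390144276341183223364380754172606361245952449277696409600000000000000)) = 273 comparisons.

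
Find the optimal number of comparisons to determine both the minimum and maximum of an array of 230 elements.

Naive approach: 458 comparisons (229 for max + 229 for min).
Optimal: Compare elements in pairs first (floor(n/2) = 115 comparisons), then find max among winners and min among losers (114 comparisons each).
Total: ceil(3n/2) - 2 = 343 comparisons. An adversary argument shows this is also a lower bound.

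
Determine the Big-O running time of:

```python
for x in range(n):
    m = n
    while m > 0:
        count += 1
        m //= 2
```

Time complexity: O(n log n).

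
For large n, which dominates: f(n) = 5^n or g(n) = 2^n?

f(n) = 5^n grows faster: (5/2)^n -> infinity since 5/2 > 1.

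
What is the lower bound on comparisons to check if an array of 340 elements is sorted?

To verify 340 elements are sorted, we must compare each consecutive pair. Skipping any pair allows an adversary to swap them. Therefore 339 comparisons are necessary and sufficient.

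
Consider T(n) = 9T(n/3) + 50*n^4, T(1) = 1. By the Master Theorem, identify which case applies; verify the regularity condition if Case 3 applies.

a=9, b=3, f(n)=50*n^4.
log_3(9) = 2 < 4.
f(n) = Omega(n^(2+epsilon)) for some epsilon > 0, so Case 3 is the candidate.
Regularity: a*f(n/b) = 9*50*(n/3)^4 = (9/81)*50*n^4 <= c*f(n) with c = 9/81 < 1. Satisfied.
Case 3: T(n) = Theta(n^4).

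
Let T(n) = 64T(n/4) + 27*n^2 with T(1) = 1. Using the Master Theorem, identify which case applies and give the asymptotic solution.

a=64, b=4, f(n)=27*n^2.
log_4(64) = 3 > 2.
Since f(n) = O(n^2) is polynomially smaller than n^3, Case 1 applies.
T(n) = Theta(n^3).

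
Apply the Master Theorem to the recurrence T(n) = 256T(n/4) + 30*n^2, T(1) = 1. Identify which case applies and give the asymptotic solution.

a=256, b=4, f(n)=30*n^2.
log_4(256) = 4 > 2.
Since f(n) = O(n^2) is polynomially smaller than n^4, Case 1 applies.
T(n) = Theta(n^4).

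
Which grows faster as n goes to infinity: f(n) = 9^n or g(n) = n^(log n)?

f(n) = 9^n grows faster: take logs: log(n^(log n)) = (log n)^2, log(9^n) = n log 9; n dominates (log n)^2.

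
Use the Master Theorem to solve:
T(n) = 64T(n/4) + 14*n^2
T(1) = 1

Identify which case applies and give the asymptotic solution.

a=64, b=4, f(n)=14*n^2.
log_4(64) = 3 > 2.
Since f(n) = O(n^2) is polynomially smaller than n^3, Case 1 applies.
T(n) = Theta(n^3).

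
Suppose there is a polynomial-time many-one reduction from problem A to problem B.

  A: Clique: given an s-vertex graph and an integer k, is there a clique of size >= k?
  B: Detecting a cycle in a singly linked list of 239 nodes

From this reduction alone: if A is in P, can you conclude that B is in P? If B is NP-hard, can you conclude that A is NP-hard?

A poly-time reduction A <=_p B transfers tractability DOWN (B easy => A easy) and hardness UP (A hard => B hard), not the reverse.
From A in P, the reduction alone does NOT give B in P: any problem in P trivially reduces to SAT, yet SAT is not known to be in P.
From B NP-hard, the reduction alone does NOT give A NP-hard: again, easy problems reduce to hard ones.
(Here in fact A is NP-complete and B is in P, so no such reduction is known -- its existence would imply P = NP; the analysis concerns only what the assumed reduction would or would not let you conclude.)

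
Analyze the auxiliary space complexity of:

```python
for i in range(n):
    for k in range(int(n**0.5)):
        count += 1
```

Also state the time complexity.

Space complexity: O(1).
Only a constant amount of auxiliary storage is used; nothing grows with n.
Time complexity: O(n * sqrt(n)).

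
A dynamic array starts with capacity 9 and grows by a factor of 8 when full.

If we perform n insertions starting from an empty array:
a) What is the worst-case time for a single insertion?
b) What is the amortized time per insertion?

(a) Worst-case single insertion: O(n) -- when the array is full at capacity c, the resize copies all c elements, and c can be Theta(n).
(b) Resizes happen at sizes 9, 72, 576, ... Total copy cost for n insertions: 9 + 72 + ... = O(n) (geometric series with ratio 1/8). Amortized cost per insertion: O(n)/n = O(1).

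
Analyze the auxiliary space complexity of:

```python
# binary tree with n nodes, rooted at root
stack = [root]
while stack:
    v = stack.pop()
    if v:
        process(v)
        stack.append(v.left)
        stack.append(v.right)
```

Space complexity: O(n).
Auxiliary storage grows linearly with the input size n in the worst case.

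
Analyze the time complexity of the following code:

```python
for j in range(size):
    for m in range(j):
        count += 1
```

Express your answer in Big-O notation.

Time complexity: O(n^2).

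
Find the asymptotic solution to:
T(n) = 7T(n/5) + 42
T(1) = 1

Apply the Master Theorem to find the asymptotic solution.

a=7, b=5, f(n)=42. log_5(7) = 1.209. Case 1 of Master Theorem: T(n) = O(n^1.209).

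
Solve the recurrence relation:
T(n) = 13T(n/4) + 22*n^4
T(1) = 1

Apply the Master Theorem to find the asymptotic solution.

a=13, b=4, f(n)=22*n^4. log_4(13) = 1.85 < 4. Case 3: T(n) = O(n^4).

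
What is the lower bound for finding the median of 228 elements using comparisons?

To find the median of 228 elements, every element must be compared at least once, so the lower bound is Omega(n). The BFPRT algorithm achieves O(n), making this tight.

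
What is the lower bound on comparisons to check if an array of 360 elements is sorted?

To verify 360 elements are sorted, we must compare each consecutive pair. Skipping any pair allows an adversary to swap them. Therefore 359 comparisons are necessary and sufficient.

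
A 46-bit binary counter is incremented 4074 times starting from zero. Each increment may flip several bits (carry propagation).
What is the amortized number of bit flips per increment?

Bit i flips on every 2^i-th increment, so over 4074 increments bit i flips floor(4074/2^i) times. Summing over i: total flips < 2 * 4074. Amortized: < 2 = O(1) per increment.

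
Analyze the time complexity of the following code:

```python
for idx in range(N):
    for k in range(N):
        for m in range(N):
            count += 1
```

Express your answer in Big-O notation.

Time complexity: O(n^3).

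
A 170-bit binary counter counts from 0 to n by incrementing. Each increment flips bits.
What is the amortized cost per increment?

Bit i flips every 2^i increments. Total flips over n increments: sum_{i=0}^{170} n/2^i < 2n. Amortized cost: 2n/n = O(1).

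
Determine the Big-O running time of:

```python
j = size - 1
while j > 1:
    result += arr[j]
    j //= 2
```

Time complexity: O(log n).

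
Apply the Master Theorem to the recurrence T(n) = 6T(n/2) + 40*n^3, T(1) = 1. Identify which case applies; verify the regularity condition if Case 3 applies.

a=6, b=2, f(n)=40*n^3.
log_2(6) = 2.585 < 3.
f(n) = Omega(n^(2.585+epsilon)) for some epsilon > 0, so Case 3 is the candidate.
Regularity: a*f(n/b) = 6*40*(n/2)^3 = (6/8)*40*n^3 <= c*f(n) with c = 6/8 < 1. Satisfied.
Case 3: T(n) = Theta(n^3).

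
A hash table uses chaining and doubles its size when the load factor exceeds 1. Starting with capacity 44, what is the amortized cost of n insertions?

Rehashing occurs when load exceeds 1. Total rehash cost is geometric series summing to O(n). Each insertion itself is O(1). Amortized: O(1).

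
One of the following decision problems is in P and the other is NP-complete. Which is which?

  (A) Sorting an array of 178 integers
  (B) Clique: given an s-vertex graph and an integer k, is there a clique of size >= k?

(A) is P: merge sort runs in O(n log n).
(B) is NP-complete: complement of Independent Set / Vertex Cover (with k part of the input).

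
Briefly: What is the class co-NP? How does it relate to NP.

co-NP is the class of problems whose complement is in NP. A problem is in co-NP if 'no' instances have short proofs. NP and co-NP may or may not be equal. If NP != co-NP, then P != NP. Tautology (is a formula always true?) is in co-NP.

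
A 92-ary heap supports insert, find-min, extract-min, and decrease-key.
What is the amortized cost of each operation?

The 92-ary heap has height O(log_92 n). Insert sifts up: O(log_92 n). Find-min reads the root: O(1). Extract-min sifts down comparing 92 children per level: O(92 * log_92 n). Decrease-key sifts up: O(log_92 n).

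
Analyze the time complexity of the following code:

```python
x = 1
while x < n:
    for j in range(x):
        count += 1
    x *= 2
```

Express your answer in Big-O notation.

Time complexity: O(n).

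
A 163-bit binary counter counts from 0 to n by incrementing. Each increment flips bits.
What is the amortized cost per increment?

Bit i flips every 2^i increments. Total flips over n increments: sum_{i=0}^{163} n/2^i < 2n. Amortized cost: 2n/n = O(1).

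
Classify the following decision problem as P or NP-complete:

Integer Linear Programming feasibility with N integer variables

This problem is NP-complete: ILP feasibility is NP-complete (LP relaxation is in P).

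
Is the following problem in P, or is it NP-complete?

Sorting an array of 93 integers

This problem is in P: merge sort runs in O(n log n).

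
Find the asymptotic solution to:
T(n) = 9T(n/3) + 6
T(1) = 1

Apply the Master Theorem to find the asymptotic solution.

a=9, b=3, f(n)=6. log_3(9) = 2. Case 1 of Master Theorem: T(n) = O(n^2).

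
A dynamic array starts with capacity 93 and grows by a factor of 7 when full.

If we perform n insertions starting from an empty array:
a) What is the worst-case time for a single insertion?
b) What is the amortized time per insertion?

(a) Worst-case single insertion: O(n) -- when the array is full at capacity c, the resize copies all c elements, and c can be Theta(n).
(b) Resizes happen at sizes 93, 651, 4557, ... Total copy cost for n insertions: 93 + 651 + ... = O(n) (geometric series with ratio 1/7). Amortized cost per insertion: O(n)/n = O(1).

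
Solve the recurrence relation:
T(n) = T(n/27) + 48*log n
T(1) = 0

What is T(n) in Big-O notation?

Each of the log_27(n) levels adds O(log n). T(n) = O(log^2 n).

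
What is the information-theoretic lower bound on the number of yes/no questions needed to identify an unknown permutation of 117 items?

There are 117! = 3969937160808720895401959629498630647790406360168322301129748464310422041758630649341780708631240196854767624444057168110272995649603642560353748940315749184568295424000000000000000000000000000 permutations. Each yes/no question gives at most 1 bit, so at least ceil(log_2(3969937160808720895401959629498630647790406360168322301129748464310422041758630649341780708631240196854767624444057168110272995649603642560353748940315749184568295424000000000000000000000000000)) = 640 questions are needed.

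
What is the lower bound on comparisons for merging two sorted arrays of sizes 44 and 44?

Adversary argument: with sizes 44 and 44 (differing by at most 1), interleave the two arrays so that every consecutive pair in the output comes from different inputs. Then each of the 87 adjacent output pairs must be directly compared, or the algorithm cannot determine their relative order. So 87 comparisons are necessary; standard merge achieves this.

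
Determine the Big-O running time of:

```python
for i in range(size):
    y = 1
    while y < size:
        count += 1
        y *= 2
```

Time complexity: O(n log n).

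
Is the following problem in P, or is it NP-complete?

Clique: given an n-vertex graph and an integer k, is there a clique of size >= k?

This problem is NP-complete: complement of Independent Set / Vertex Cover (with k part of the input).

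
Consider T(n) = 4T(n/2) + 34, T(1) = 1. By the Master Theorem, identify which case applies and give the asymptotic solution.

a=4, b=2, f(n)=34.
log_2(4) = 2 > 0.
Since f(n) = O(n^0) is polynomially smaller than n^2, Case 1 applies.
T(n) = Theta(n^2).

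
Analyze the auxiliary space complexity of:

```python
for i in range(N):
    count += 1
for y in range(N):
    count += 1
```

Space complexity: O(1).
Only a constant amount of auxiliary storage is used; nothing grows with n.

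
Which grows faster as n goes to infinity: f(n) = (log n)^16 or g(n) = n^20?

g(n) = n^20 grows faster: any positive polynomial dominates any polylog.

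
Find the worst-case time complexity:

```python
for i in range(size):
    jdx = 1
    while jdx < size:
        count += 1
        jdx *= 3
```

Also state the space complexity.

Time complexity: O(n log n).
Space complexity: O(1).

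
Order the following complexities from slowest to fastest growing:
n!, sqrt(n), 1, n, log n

Ordered by growth rate: 1 < log n < sqrt(n) < n < n!.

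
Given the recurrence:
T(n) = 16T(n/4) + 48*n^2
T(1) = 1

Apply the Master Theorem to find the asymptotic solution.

a=16, b=4, f(n)=48*n^2. log_4(16) = 2. Case 2: T(n) = O(n^2 log n).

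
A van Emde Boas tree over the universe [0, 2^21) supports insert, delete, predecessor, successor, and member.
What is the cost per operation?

vEB recursively partitions [0, 2097152) into sqrt(u) clusters of size sqrt(u). Each operation recurses into either one cluster or the summary, never both: T(u) = T(sqrt(u)) + O(1) => T(u) = O(log log u) = O(log 21). This is worst-case, not just amortized.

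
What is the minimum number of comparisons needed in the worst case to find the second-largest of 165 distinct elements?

Lower bound: finding the max needs 165-1 comparisons. By the adversary weight-doubling argument, the max must personally win >= ceil(log_2(165)) = 8 comparisons; the 2nd-largest is among those 8 losers, needing 8-1 more comparisons. Total >= 165-1 + 8-1 = 171. A balanced knockout tournament achieves this.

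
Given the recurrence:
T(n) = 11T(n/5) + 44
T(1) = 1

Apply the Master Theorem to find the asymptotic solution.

a=11, b=5, f(n)=44. log_5(11) = 1.49. Case 1 of Master Theorem: T(n) = O(n^1.49).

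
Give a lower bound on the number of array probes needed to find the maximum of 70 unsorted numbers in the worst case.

Adversary: any unprobed cell could hold a value larger than everything seen so far. If fewer than 70 cells are probed, the adversary places the max in an unprobed cell. So all 70 cells must be examined; together with 70-1 comparisons this is tight.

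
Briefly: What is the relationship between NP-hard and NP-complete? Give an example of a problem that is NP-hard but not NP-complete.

NP-hard: at least as hard as any NP problem (but need not be in NP). NP-complete = NP-hard intersection NP. The Halting Problem is NP-hard but undecidable (not in NP). The optimization version of TSP is NP-hard but not a decision problem.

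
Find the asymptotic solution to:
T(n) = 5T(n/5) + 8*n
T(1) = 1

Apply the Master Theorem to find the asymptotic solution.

a=5, b=5, f(n)=8*n. log_5(5) = 1. Case 2: T(n) = O(n log n).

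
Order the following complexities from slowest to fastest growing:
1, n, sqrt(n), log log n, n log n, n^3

Ordered by growth rate: 1 < log log n < sqrt(n) < n < n log n < n^3.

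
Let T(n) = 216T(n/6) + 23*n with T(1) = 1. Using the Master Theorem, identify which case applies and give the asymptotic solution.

a=216, b=6, f(n)=23*n.
log_6(216) = 3 > 1.
Since f(n) = O(n^1) is polynomially smaller than n^3, Case 1 applies.
T(n) = Theta(n^3).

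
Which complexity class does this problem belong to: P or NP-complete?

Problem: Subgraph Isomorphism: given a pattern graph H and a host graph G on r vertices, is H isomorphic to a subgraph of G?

This problem is NP-complete: generalizes Clique and Hamiltonian Path (pattern size is part of the input).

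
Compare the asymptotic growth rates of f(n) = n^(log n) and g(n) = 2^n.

g(n) = 2^n grows faster: take logs: log(n^(log n)) = (log n)^2, log(2^n) = n log 2; n dominates (log n)^2.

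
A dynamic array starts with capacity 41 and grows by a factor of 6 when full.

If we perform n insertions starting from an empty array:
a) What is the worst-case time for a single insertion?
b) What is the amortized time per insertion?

(a) Worst-case single insertion: O(n) -- when the array is full at capacity c, the resize copies all c elements, and c can be Theta(n).
(b) Resizes happen at sizes 41, 246, 1476, ... Total copy cost for n insertions: 41 + 246 + ... = O(n) (geometric series with ratio 1/6). Amortized cost per insertion: O(n)/n = O(1).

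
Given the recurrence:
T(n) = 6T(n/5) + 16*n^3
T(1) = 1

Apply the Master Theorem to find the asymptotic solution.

a=6, b=5, f(n)=16*n^3. log_5(6) = 1.113 < 3. Case 3: T(n) = O(n^3).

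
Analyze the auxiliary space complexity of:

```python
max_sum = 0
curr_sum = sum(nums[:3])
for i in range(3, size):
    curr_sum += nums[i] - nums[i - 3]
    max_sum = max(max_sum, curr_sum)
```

Space complexity: O(1).
Only a constant amount of auxiliary storage is used; nothing grows with n.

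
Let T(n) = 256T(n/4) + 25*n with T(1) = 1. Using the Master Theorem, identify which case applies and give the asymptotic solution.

a=256, b=4, f(n)=25*n.
log_4(256) = 4 > 1.
Since f(n) = O(n^1) is polynomially smaller than n^4, Case 1 applies.
T(n) = Theta(n^4).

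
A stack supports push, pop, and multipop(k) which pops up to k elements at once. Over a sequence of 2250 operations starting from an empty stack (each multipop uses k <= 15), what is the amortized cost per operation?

Each element is pushed exactly once and popped at most once (whether by pop or as part of a multipop). So the total number of individual pops over the whole sequence is at most the number of pushes, which is at most 2250. Total work <= 2 * 2250, hence O(1) amortized per operation.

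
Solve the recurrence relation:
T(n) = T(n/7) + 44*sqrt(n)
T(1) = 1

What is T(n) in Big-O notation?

Each level contributes sqrt(n/7^k). Geometric series with ratio 1/sqrt(7) < 1 sums to O(sqrt(n)).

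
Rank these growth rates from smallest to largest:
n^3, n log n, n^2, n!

Ordered by growth rate: n log n < n^2 < n^3 < n!.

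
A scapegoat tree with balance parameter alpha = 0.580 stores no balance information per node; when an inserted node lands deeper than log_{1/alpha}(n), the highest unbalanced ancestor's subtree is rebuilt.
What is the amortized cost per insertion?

Search/insert path is O(log n). A rebuild of a subtree of size s costs O(s), but with alpha = 0.580 at least Omega(s) insertions must have occurred in that subtree since its last rebuild. Charging O(1) of the rebuild to each such insertion gives O(log n) amortized.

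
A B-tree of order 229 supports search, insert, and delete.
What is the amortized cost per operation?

B-tree of order 229 has height O(log_229 n). Each operation traverses the tree height. Splits during insert and merges during delete are O(1) each and occur at most once per level. Total cost per operation: O(log_229 n).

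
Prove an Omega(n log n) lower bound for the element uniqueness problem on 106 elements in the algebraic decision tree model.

In the algebraic decision tree model, element uniqueness on 106 elements is equivalent to determining which cell of an arrangement of C(106,2) = 5565 hyperplanes x_i = x_j contains the input point. Ben-Or's theorem shows this requires Omega(n log n).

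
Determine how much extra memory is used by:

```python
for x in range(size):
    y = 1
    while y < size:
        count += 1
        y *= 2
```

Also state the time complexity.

Space complexity: O(1).
Only a constant amount of auxiliary storage is used; nothing grows with n.
Time complexity: O(n log n).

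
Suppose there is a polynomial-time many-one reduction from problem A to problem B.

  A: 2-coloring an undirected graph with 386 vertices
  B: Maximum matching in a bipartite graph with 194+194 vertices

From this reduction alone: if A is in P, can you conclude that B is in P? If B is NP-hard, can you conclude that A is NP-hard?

A poly-time reduction A <=_p B transfers tractability DOWN (B easy => A easy) and hardness UP (A hard => B hard), not the reverse.
From A in P, the reduction alone does NOT give B in P: any problem in P trivially reduces to SAT, yet SAT is not known to be in P.
From B NP-hard, the reduction alone does NOT give A NP-hard: again, easy problems reduce to hard ones.
(Here in fact A is P and B is P.)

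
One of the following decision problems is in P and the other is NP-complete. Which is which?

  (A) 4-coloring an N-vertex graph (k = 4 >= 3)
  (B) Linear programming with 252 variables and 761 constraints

(A) is NP-complete: graph k-coloring for k>=3 is NP-complete by reduction from 3-SAT.
(B) is P: the ellipsoid and interior-point methods run in polynomial time.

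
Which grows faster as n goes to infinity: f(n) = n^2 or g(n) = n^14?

g(n) = n^14 grows faster: n^14/n^2 = n^12 -> infinity.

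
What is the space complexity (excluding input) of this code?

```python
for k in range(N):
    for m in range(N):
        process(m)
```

Space complexity: O(1).
Only a constant amount of auxiliary storage is used; nothing grows with n.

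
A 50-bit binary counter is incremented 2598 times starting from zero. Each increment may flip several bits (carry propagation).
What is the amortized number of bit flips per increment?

Bit i flips on every 2^i-th increment, so over 2598 increments bit i flips floor(2598/2^i) times. Summing over i: total flips < 2 * 2598. Amortized: < 2 = O(1) per increment.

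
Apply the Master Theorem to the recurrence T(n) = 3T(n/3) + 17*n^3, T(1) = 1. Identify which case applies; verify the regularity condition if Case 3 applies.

a=3, b=3, f(n)=17*n^3.
log_3(3) = 1 < 3.
f(n) = Omega(n^(1+epsilon)) for some epsilon > 0, so Case 3 is the candidate.
Regularity: a*f(n/b) = 3*17*(n/3)^3 = (3/27)*17*n^3 <= c*f(n) with c = 3/27 < 1. Satisfied.
Case 3: T(n) = Theta(n^3).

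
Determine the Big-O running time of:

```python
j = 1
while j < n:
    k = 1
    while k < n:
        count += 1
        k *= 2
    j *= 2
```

Time complexity: O(log^2 n).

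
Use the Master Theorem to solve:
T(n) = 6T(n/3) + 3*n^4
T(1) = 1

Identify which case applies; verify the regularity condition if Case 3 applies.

a=6, b=3, f(n)=3*n^4.
log_3(6) = 1.631 < 4.
f(n) = Omega(n^(1.631+epsilon)) for some epsilon > 0, so Case 3 is the candidate.
Regularity: a*f(n/b) = 6*3*(n/3)^4 = (6/81)*3*n^4 <= c*f(n) with c = 6/81 < 1. Satisfied.
Case 3: T(n) = Theta(n^4).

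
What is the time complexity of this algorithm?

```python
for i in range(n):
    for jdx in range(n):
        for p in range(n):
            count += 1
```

Time complexity: O(n^3).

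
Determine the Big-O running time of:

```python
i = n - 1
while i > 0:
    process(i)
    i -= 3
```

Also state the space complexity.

Time complexity: O(n).
Space complexity: O(1).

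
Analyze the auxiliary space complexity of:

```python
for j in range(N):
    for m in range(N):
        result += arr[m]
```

Space complexity: O(1).
Only a constant amount of auxiliary storage is used; nothing grows with n.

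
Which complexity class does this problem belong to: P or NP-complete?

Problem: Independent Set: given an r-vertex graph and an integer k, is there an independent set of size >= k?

This problem is NP-complete: complement of Clique (with k part of the input).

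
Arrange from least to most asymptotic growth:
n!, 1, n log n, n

Ordered by growth rate: 1 < n < n log n < n!.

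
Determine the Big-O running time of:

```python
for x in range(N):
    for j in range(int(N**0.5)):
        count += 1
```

Time complexity: O(n * sqrt(n)).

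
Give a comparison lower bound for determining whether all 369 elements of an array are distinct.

In the algebraic decision-tree model, the YES region for element distinctness on 369 elements has 369! connected components (one per ordering). Ben-Or's theorem then gives a lower bound of Omega(log(n!)) = Omega(n log n).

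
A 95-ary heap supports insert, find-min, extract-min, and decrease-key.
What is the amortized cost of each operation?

The 95-ary heap has height O(log_95 n). Insert sifts up: O(log_95 n). Find-min reads the root: O(1). Extract-min sifts down comparing 95 children per level: O(95 * log_95 n). Decrease-key sifts up: O(log_95 n).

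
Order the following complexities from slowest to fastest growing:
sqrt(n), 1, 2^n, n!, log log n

Ordered by growth rate: 1 < log log n < sqrt(n) < 2^n < n!.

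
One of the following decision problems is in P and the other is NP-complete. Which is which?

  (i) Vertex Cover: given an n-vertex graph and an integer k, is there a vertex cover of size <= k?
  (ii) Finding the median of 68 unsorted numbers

(i) is NP-complete: one of Karp's 21 NP-complete problems (with k part of the input; for any fixed constant k it is in P).
(ii) is P: linear-time selection (median-of-medians) runs in O(n).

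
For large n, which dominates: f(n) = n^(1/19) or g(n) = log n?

f(n) = n^(1/19) grows faster: any positive power of n dominates log n.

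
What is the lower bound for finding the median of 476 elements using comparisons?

To find the median of 476 elements, every element must be compared at least once, so the lower bound is Omega(n). The BFPRT algorithm achieves O(n), making this tight.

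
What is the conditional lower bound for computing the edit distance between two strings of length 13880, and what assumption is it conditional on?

Under SETH (the Strong Exponential Time Hypothesis), edit distance on length-13880 strings cannot be computed in O(n^(2-epsilon)) time for any epsilon > 0 (Backurs-Indyk). The reduction is from CNF-SAT via the orthogonal vectors problem.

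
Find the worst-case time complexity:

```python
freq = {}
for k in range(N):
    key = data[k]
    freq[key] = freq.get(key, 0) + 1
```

Time complexity: O(n).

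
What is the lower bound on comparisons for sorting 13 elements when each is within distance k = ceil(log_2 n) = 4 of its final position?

Partition the 13 positions into floor(n/k) blocks of k = 4 consecutive positions; any permutation within a block keeps every element within k of its final position, so there are at least (k!)^(n/k) distinguishable inputs. Lower bound: log_2((k!)^(n/k)) = (n/k) * log_2(k!) = Theta(n log k); with k = ceil(log_2 n), this is Omega(n log log n).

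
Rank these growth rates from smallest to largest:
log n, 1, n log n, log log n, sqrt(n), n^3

Ordered by growth rate: 1 < log log n < log n < sqrt(n) < n log n < n^3.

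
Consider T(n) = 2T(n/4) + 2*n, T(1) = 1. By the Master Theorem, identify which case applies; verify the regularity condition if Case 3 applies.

a=2, b=4, f(n)=2*n.
log_4(2) = 0.5 < 1.
f(n) = Omega(n^(0.5+epsilon)) for some epsilon > 0, so Case 3 is the candidate.
Regularity: a*f(n/b) = 2*2*(n/4)^1 = (2/4)*2*n^1 <= c*f(n) with c = 2/4 < 1. Satisfied.
Case 3: T(n) = Theta(n).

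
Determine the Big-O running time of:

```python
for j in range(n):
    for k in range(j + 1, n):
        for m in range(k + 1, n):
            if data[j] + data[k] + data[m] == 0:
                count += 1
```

Time complexity: O(n^3).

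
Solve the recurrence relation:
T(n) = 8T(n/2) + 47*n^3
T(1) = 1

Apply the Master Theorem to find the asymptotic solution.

a=8, b=2, f(n)=47*n^3. log_2(8) = 3. Case 2: T(n) = O(n^3 log n).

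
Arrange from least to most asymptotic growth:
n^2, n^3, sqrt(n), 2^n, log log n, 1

Ordered by growth rate: 1 < log log n < sqrt(n) < n^2 < n^3 < 2^n.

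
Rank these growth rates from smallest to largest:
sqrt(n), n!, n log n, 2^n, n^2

Ordered by growth rate: sqrt(n) < n log n < n^2 < 2^n < n!.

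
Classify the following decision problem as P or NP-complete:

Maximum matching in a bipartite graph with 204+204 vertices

This problem is in P: Hopcroft-Karp runs in O(E sqrt(V)).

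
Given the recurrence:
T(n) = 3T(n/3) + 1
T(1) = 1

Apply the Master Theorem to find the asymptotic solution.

a=3, b=3, f(n)=1. log_3(3) = 1. Case 1 of Master Theorem: T(n) = O(n^1).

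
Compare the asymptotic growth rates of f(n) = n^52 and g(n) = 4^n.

g(n) = 4^n grows faster: any exponential with base > 1 dominates every polynomial.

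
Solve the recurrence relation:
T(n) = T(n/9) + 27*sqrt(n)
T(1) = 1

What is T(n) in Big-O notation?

Each level contributes sqrt(n/9^k). Geometric series with ratio 1/sqrt(9) < 1 sums to O(sqrt(n)).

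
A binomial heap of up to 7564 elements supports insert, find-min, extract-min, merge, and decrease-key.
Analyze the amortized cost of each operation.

A binomial heap with n <= 7564 elements has at most floor(log_2 7564) + 1 = 13 trees. Using potential Phi = number of trees: Insert adds one tree, but cascading merges reduce count -- amortized O(1). Find-min reads the cached minimum pointer: O(1). Extract-min creates O(log n) new trees: O(log n). Merge combines tree lists: O(log n). Decrease-key sifts the element up its tree of height <= log n: O(log n).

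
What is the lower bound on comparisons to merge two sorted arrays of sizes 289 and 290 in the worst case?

Adversary: with |289 - 290| <= 1 the inputs can be fully interleaved so that every adjacent pair in the merged output comes from different arrays. Then each of the 578 adjacent pairs must be directly compared, or the algorithm cannot determine their relative order. Standard merge meets this bound.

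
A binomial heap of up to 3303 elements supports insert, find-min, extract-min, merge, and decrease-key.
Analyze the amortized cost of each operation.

A binomial heap with n <= 3303 elements has at most floor(log_2 3303) + 1 = 12 trees. Using potential Phi = number of trees: Insert adds one tree, but cascading merges reduce count -- amortized O(1). Find-min reads the cached minimum pointer: O(1). Extract-min creates O(log n) new trees: O(log n). Merge combines tree lists: O(log n). Decrease-key sifts the element up its tree of height <= log n: O(log n).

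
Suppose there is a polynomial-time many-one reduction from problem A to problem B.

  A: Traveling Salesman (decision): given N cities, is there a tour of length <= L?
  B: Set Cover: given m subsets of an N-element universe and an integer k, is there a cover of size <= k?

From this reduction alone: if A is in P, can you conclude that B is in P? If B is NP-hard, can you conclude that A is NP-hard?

A poly-time reduction A <=_p B transfers tractability DOWN (B easy => A easy) and hardness UP (A hard => B hard), not the reverse.
From A in P, the reduction alone does NOT give B in P: any problem in P trivially reduces to SAT, yet SAT is not known to be in P.
From B NP-hard, the reduction alone does NOT give A NP-hard: again, easy problems reduce to hard ones.
(Here in fact A is NP-complete and B is NP-complete.)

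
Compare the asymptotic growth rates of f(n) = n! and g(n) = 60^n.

f(n) = n! grows faster: n!/60^n -> infinity by Stirling.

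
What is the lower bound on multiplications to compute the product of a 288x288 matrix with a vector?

A 288x288 matrix-vector product has 288 inner products of length 288. Output depends on all 288^2 = 82944 matrix entries. At least 82944 multiplications needed.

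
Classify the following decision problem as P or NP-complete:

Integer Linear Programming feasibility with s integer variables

This problem is NP-complete: ILP feasibility is NP-complete (LP relaxation is in P).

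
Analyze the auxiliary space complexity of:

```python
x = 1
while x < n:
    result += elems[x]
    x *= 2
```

Space complexity: O(1).
Only a constant amount of auxiliary storage is used; nothing grows with n.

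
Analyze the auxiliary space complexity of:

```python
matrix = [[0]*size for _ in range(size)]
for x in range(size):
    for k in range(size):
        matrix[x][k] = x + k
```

Space complexity: O(n^2).
A 2D structure of size n x n is allocated.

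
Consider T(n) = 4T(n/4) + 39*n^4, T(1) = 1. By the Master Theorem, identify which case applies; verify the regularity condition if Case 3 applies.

a=4, b=4, f(n)=39*n^4.
log_4(4) = 1 < 4.
f(n) = Omega(n^(1+epsilon)) for some epsilon > 0, so Case 3 is the candidate.
Regularity: a*f(n/b) = 4*39*(n/4)^4 = (4/256)*39*n^4 <= c*f(n) with c = 4/256 < 1. Satisfied.
Case 3: T(n) = Theta(n^4).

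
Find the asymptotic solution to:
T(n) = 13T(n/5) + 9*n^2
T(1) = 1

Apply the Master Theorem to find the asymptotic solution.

a=13, b=5, f(n)=9*n^2. log_5(13) = 1.594 < 2. Case 3: T(n) = O(n^2).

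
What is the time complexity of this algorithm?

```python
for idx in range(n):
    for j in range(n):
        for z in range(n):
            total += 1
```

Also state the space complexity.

Time complexity: O(n^3).
Space complexity: O(1).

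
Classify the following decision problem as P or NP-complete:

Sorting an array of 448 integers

This problem is in P: merge sort runs in O(n log n).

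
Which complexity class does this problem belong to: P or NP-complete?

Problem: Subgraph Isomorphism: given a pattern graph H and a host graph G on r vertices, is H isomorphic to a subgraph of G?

This problem is NP-complete: generalizes Clique and Hamiltonian Path (pattern size is part of the input).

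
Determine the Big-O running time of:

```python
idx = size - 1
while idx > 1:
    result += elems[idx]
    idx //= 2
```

Time complexity: O(log n).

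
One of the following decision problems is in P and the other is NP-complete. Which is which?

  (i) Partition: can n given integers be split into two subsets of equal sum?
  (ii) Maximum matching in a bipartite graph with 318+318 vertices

(i) is NP-complete: Subset Sum reduces to it (one of Karp's 21 NP-complete problems).
(ii) is P: Hopcroft-Karp runs in O(E sqrt(V)).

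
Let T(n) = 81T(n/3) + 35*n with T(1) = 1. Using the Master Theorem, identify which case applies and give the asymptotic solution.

a=81, b=3, f(n)=35*n.
log_3(81) = 4 > 1.
Since f(n) = O(n^1) is polynomially smaller than n^4, Case 1 applies.
T(n) = Theta(n^4).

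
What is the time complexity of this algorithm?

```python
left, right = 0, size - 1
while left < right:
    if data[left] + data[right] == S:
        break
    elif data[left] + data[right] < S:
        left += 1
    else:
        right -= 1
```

Time complexity: O(n).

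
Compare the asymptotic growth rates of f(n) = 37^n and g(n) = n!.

g(n) = n! grows faster: n!/37^n -> infinity by Stirling.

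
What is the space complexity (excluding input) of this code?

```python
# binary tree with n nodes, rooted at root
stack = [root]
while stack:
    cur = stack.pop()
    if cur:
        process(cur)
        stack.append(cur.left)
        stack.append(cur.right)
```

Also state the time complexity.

Space complexity: O(n).
Auxiliary storage grows linearly with the input size n in the worst case.
Time complexity: O(n).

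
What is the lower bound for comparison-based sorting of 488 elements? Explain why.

A comparison-based sorting algorithm corresponds to a decision tree. With 488! possible permutations, the tree has 488! leaves. The height is at least log_2(488!) = Omega(n log n) by Stirling's approximation.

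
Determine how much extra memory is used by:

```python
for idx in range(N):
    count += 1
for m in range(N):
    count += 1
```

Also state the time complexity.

Space complexity: O(1).
Only a constant amount of auxiliary storage is used; nothing grows with n.
Time complexity: O(n).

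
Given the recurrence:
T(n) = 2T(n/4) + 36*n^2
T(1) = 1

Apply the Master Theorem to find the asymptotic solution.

a=2, b=4, f(n)=36*n^2. log_4(2) = 0.5 < 2. Case 3: T(n) = O(n^2).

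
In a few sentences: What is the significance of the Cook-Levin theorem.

The Cook-Levin theorem proves that SAT is NP-complete. It was the first problem shown to be NP-complete, establishing the foundation for proving other problems NP-complete via reductions from SAT.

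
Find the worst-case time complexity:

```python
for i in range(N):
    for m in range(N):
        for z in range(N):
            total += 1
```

Time complexity: O(n^3).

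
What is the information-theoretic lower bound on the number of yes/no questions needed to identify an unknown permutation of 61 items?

There are 61! = 507580213877224798800856812176625227226004528988036003099405939480985600000000000000 permutations. Each yes/no question gives at most 1 bit, so at least ceil(log_2(507580213877224798800856812176625227226004528988036003099405939480985600000000000000)) = 279 questions are needed.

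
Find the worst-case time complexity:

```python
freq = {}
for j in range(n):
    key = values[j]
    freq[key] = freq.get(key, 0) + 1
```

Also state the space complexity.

Time complexity: O(n).
Space complexity: O(n).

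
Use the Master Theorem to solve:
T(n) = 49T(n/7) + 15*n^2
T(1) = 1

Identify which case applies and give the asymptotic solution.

a=49, b=7, f(n)=15*n^2.
log_7(49) = 2, so n^(log_b(a)) = n^2.
f(n) = Theta(n^2), so Case 2 applies.
T(n) = Theta(n^2 log n).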